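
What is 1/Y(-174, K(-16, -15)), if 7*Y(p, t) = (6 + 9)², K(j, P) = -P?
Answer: 7/225 ≈ 0.031111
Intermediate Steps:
Y(p, t) = 225/7 (Y(p, t) = (6 + 9)²/7 = (⅐)*15² = (⅐)*225 = 225/7)
1/Y(-174, K(-16, -15)) = 1/(225/7) = 7/225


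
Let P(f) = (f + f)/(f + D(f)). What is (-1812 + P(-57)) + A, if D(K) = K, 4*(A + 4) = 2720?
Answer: -1135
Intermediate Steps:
A = 676 (A = -4 + (1/4)*2720 = -4 + 680 = 676)
P(f) = 1 (P(f) = (f + f)/(f + f) = (2*f)/((2*f)) = (2*f)*(1/(2*f)) = 1)
(-1812 + P(-57)) + A = (-1812 + 1) + 676 = -1811 + 676 = -1135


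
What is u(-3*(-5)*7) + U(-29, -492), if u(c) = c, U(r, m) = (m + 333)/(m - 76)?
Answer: 59799/568 ≈ 105.28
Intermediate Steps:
U(r, m) = (333 + m)/(-76 + m)
u(-3*(-5)*7) + U(-29, -492) = -3*(-5)*7 + (333 - 492)/(-76 - 492) = 15*7 - 159/(-568) = 105 - 1/568*(-159) = 105 + 159/568 = 59799/568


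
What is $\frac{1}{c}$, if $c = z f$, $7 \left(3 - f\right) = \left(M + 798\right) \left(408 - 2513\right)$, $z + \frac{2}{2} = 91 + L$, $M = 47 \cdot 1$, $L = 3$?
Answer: $\frac{7}{165423378} \approx 4.2316 \cdot 10^{-8}$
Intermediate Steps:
$M = 47$
$z = 93$ ($z = -1 + \left(91 + 3\right) = -1 + 94 = 93$)
$f = \frac{1778746}{7}$ ($f = 3 - \frac{\left(47 + 798\right) \left(408 - 2513\right)}{7} = 3 - \frac{845 \left(-2105\right)}{7} = 3 - - \frac{1778725}{7} = 3 + \frac{1778725}{7} = \frac{1778746}{7} \approx 2.5411 \cdot 10^{5}$)
$c = \frac{165423378}{7}$ ($c = 93 \cdot \frac{1778746}{7} = \frac{165423378}{7} \approx 2.3632 \cdot 10^{7}$)
$\frac{1}{c} = \frac{1}{\frac{165423378}{7}} = \frac{7}{165423378}$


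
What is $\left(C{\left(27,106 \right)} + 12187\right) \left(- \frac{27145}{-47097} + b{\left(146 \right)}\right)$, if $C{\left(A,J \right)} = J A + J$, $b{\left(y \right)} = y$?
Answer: $\frac{104619617585}{47097} \approx 2.2214 \cdot 10^{6}$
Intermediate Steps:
$C{\left(A,J \right)} = J + A J$ ($C{\left(A,J \right)} = A J + J = J + A J$)
$\left(C{\left(27,106 \right)} + 12187\right) \left(- \frac{27145}{-47097} + b{\left(146 \right)}\right) = \left(106 \left(1 + 27\right) + 12187\right) \left(- \frac{27145}{-47097} + 146\right) = \left(106 \cdot 28 + 12187\right) \left(\left(-27145\right) \left(- \frac{1}{47097}\right) + 146\right) = \left(2968 + 12187\right) \left(\frac{27145}{47097} + 146\right) = 15155 \cdot \frac{6903307}{47097} = \frac{104619617585}{47097}$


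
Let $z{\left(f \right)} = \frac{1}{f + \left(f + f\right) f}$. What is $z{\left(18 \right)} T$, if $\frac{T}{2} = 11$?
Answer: $\frac{11}{333} \approx 0.033033$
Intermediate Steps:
$T = 22$ ($T = 2 \cdot 11 = 22$)
$z{\left(f \right)} = \frac{1}{f + 2 f^{2}}$ ($z{\left(f \right)} = \frac{1}{f + 2 f f} = \frac{1}{f + 2 f^{2}}$)
$z{\left(18 \right)} T = \frac{1}{18 \left(1 + 2 \cdot 18\right)} 22 = \frac{1}{18 \left(1 + 36\right)} 22 = \frac{1}{18 \cdot 37} \cdot 22 = \frac{1}{18} \cdot \frac{1}{37} \cdot 22 = \frac{1}{666} \cdot 22 = \frac{11}{333}$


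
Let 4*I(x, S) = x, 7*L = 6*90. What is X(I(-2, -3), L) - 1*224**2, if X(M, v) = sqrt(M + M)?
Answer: -50176 + I ≈ -50176.0 + 1.0*I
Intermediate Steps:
L = 540/7 (L = (6*90)/7 = (1/7)*540 = 540/7 ≈ 77.143)
I(x, S) = x/4
X(M, v) = sqrt(2)*sqrt(M) (X(M, v) = sqrt(2*M) = sqrt(2)*sqrt(M))
X(I(-2, -3), L) - 1*224**2 = sqrt(2)*sqrt((1/4)*(-2)) - 1*224**2 = sqrt(2)*sqrt(-1/2) - 1*50176 = sqrt(2)*(I*sqrt(2)/2) - 50176 = I - 50176 = -50176 + I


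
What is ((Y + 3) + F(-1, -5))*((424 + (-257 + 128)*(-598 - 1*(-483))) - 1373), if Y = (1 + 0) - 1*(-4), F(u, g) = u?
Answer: 97202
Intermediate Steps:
Y = 5 (Y = 1 + 4 = 5)
((Y + 3) + F(-1, -5))*((424 + (-257 + 128)*(-598 - 1*(-483))) - 1373) = ((5 + 3) - 1)*((424 + (-257 + 128)*(-598 - 1*(-483))) - 1373) = (8 - 1)*((424 - 129*(-598 + 483)) - 1373) = 7*((424 - 129*(-115)) - 1373) = 7*((424 + 14835) - 1373) = 7*(15259 - 1373) = 7*13886 = 97202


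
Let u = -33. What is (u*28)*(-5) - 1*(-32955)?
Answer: 37575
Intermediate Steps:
(u*28)*(-5) - 1*(-32955) = -33*28*(-5) - 1*(-32955) = -924*(-5) + 32955 = 4620 + 32955 = 37575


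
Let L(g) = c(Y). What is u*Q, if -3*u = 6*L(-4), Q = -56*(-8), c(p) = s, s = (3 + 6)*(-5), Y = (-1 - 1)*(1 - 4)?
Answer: 40320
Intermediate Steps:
Y = 6 (Y = -2*(-3) = 6)
s = -45 (s = 9*(-5) = -45)
c(p) = -45
L(g) = -45
Q = 448
u = 90 (u = -2*(-45) = -⅓*(-270) = 90)
u*Q = 90*448 = 40320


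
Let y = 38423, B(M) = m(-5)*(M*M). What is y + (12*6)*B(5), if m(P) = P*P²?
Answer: -186577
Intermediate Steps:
m(P) = P³
B(M) = -125*M² (B(M) = (-5)³*(M*M) = -125*M²)
y + (12*6)*B(5) = 38423 + (12*6)*(-125*5²) = 38423 + 72*(-125*25) = 38423 + 72*(-3125) = 38423 - 225000 = -186577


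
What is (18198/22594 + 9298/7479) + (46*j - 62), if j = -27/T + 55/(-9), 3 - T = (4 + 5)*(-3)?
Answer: -161571769886/422451315 ≈ -382.46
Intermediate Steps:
T = 30 (T = 3 - (4 + 5)*(-3) = 3 - 9*(-3) = 3 - 1*(-27) = 3 + 27 = 30)
j = -631/90 (j = -27/30 + 55/(-9) = -27*1/30 + 55*(-⅑) = -9/10 - 55/9 = -631/90 ≈ -7.0111)
(18198/22594 + 9298/7479) + (46*j - 62) = (18198/22594 + 9298/7479) + (46*(-631/90) - 62) = (18198*(1/22594) + 9298*(1/7479)) + (-14513/45 - 62) = (9099/11297 + 9298/7479) - 17303/45 = 173090927/84490263 - 17303/45 = -161571769886/422451315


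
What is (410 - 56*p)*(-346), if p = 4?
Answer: -64356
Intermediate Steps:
(410 - 56*p)*(-346) = (410 - 56*4)*(-346) = (410 - 224)*(-346) = 186*(-346) = -64356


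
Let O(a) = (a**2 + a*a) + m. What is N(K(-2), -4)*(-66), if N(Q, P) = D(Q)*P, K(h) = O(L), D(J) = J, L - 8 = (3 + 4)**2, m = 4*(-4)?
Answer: 1711248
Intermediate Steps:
m = -16
L = 57 (L = 8 + (3 + 4)**2 = 8 + 7**2 = 8 + 49 = 57)
O(a) = -16 + 2*a**2 (O(a) = (a**2 + a*a) - 16 = (a**2 + a**2) - 16 = 2*a**2 - 16 = -16 + 2*a**2)
K(h) = 6482 (K(h) = -16 + 2*57**2 = -16 + 2*3249 = -16 + 6498 = 6482)
N(Q, P) = P*Q (N(Q, P) = Q*P = P*Q)
N(K(-2), -4)*(-66) = -4*6482*(-66) = -25928*(-66) = 1711248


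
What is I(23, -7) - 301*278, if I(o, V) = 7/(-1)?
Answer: -83685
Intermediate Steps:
I(o, V) = -7 (I(o, V) = 7*(-1) = -7)
I(23, -7) - 301*278 = -7 - 301*278 = -7 - 83678 = -83685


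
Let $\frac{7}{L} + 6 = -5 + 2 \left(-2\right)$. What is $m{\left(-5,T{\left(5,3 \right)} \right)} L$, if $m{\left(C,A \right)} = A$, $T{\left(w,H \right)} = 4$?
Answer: $- \frac{28}{15} \approx -1.8667$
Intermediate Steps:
$L = - \frac{7}{15}$ ($L = \frac{7}{-6 + \left(-5 + 2 \left(-2\right)\right)} = \frac{7}{-6 - 9} = \frac{7}{-15} = 7 \left(- \frac{1}{15}\right) = - \frac{7}{15} \approx -0.46667$)
$m{\left(-5,T{\left(5,3 \right)} \right)} L = 4 \left(- \frac{7}{15}\right) = - \frac{28}{15}$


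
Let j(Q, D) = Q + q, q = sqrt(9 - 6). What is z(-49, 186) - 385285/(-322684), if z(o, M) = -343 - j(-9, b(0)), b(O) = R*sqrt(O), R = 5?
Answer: -107391171/322684 - sqrt(3) ≈ -334.54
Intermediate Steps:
q = sqrt(3) ≈ 1.7320
b(O) = 5*sqrt(O)
j(Q, D) = Q + sqrt(3)
z(o, M) = -334 - sqrt(3) (z(o, M) = -343 - (-9 + sqrt(3)) = -343 + (9 - sqrt(3)) = -334 - sqrt(3))
z(-49, 186) - 385285/(-322684) = (-334 - sqrt(3)) - 385285/(-322684) = (-334 - sqrt(3)) - 385285*(-1/322684) = (-334 - sqrt(3)) + 385285/322684 = -107391171/322684 - sqrt(3)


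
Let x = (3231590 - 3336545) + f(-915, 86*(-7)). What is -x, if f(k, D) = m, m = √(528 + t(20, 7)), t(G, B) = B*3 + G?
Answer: 104955 - √569 ≈ 1.0493e+5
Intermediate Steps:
t(G, B) = G + 3*B (t(G, B) = 3*B + G = G + 3*B)
m = √569 (m = √(528 + (20 + 3*7)) = √(528 + (20 + 21)) = √(528 + 41) = √569 ≈ 23.854)
f(k, D) = √569
x = -104955 + √569 (x = (3231590 - 3336545) + √569 = -104955 + √569 ≈ -1.0493e+5)
-x = -(-104955 + √569) = 104955 - √569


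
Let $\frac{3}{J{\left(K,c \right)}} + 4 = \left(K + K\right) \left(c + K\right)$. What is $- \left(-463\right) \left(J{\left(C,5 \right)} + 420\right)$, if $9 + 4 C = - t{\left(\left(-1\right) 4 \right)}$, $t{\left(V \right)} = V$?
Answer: $\frac{20796108}{107} \approx 1.9436 \cdot 10^{5}$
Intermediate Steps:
$C = - \frac{5}{4}$ ($C = - \frac{9}{4} + \frac{\left(-1\right) \left(\left(-1\right) 4\right)}{4} = - \frac{9}{4} + \frac{\left(-1\right) \left(-4\right)}{4} = - \frac{9}{4} + \frac{1}{4} \cdot 4 = - \frac{9}{4} + 1 = - \frac{5}{4} \approx -1.25$)
$J{\left(K,c \right)} = \frac{3}{-4 + 2 K \left(K + c\right)}$ ($J{\left(K,c \right)} = \frac{3}{-4 + \left(K + K\right) \left(c + K\right)} = \frac{3}{-4 + 2 K \left(K + c\right)}$)
$- \left(-463\right) \left(J{\left(C,5 \right)} + 420\right) = - \left(-463\right) \left(\frac{3}{2 \left(-2 + \left(- \frac{5}{4}\right)^{2} - \frac{25}{4}\right)} + 420\right) = - \left(-463\right) \left(\frac{3}{2 \left(-2 + \frac{25}{16} - \frac{25}{4}\right)} + 420\right) = - \left(-463\right) \left(\frac{3}{2 \left(- \frac{107}{16}\right)} + 420\right) = - \left(-463\right) \left(\frac{3}{2} \left(- \frac{16}{107}\right) + 420\right) = - \left(-463\right) \left(- \frac{24}{107} + 420\right) = - \frac{\left(-463\right) 44916}{107} = \left(-1\right) \left(- \frac{20796108}{107}\right) = \frac{20796108}{107}$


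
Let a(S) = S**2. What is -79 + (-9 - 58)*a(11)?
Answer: -8186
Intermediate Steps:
-79 + (-9 - 58)*a(11) = -79 + (-9 - 58)*11**2 = -79 - 67*121 = -79 - 8107 = -8186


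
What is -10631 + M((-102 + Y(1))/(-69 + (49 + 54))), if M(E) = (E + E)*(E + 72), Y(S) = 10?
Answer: -3180735/289 ≈ -11006.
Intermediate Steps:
M(E) = 2*E*(72 + E) (M(E) = (2*E)*(72 + E) = 2*E*(72 + E))
-10631 + M((-102 + Y(1))/(-69 + (49 + 54))) = -10631 + 2*((-102 + 10)/(-69 + (49 + 54)))*(72 + (-102 + 10)/(-69 + (49 + 54))) = -10631 + 2*(-92/(-69 + 103))*(72 - 92/(-69 + 103)) = -10631 + 2*(-92/34)*(72 - 92/34) = -10631 + 2*(-92*1/34)*(72 - 92*1/34) = -10631 + 2*(-46/17)*(72 - 46/17) = -10631 + 2*(-46/17)*(1178/17) = -10631 - 108376/289 = -3180735/289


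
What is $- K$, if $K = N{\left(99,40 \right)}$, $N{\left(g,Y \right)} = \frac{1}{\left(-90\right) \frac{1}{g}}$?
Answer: $\frac{11}{10} \approx 1.1$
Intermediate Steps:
$N{\left(g,Y \right)} = - \frac{g}{90}$
$K = - \frac{11}{10}$ ($K = \left(- \frac{1}{90}\right) 99 = - \frac{11}{10} \approx -1.1$)
$- K = \left(-1\right) \left(- \frac{11}{10}\right) = \frac{11}{10}$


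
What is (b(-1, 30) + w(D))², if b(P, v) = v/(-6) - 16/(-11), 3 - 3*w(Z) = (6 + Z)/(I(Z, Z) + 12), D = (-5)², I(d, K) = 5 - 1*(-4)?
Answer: 4431025/480249 ≈ 9.2265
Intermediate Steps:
I(d, K) = 9 (I(d, K) = 5 + 4 = 9)
D = 25
w(Z) = 19/21 - Z/63 (w(Z) = 1 - (6 + Z)/(3*(9 + 12)) = 1 - (6 + Z)/(3*21) = 1 - (2/7 + Z/21)/3 = 1 + (-2/21 - Z/63) = 19/21 - Z/63)
b(P, v) = 16/11 - v/6 (b(P, v) = v*(-⅙) - 16*(-1/11) = -v/6 + 16/11 = 16/11 - v/6)
(b(-1, 30) + w(D))² = ((16/11 - ⅙*30) + (19/21 - 1/63*25))² = ((16/11 - 5) + (19/21 - 25/63))² = (-39/11 + 32/63)² = (-2105/693)² = 4431025/480249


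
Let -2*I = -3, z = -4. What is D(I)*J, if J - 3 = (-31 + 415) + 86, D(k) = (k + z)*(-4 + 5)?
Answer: -2365/2 ≈ -1182.5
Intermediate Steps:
I = 3/2 (I = -1/2*(-3) = 3/2 ≈ 1.5000)
D(k) = -4 + k (D(k) = (k - 4)*(-4 + 5) = (-4 + k)*1 = -4 + k)
J = 473 (J = 3 + ((-31 + 415) + 86) = 3 + (384 + 86) = 3 + 470 = 473)
D(I)*J = (-4 + 3/2)*473 = -5/2*473 = -2365/2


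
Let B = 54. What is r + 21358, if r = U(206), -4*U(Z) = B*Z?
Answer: 18577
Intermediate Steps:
U(Z) = -27*Z/2
r = -2781 (r = -27/2*206 = -2781)
r + 21358 = -2781 + 21358 = 18577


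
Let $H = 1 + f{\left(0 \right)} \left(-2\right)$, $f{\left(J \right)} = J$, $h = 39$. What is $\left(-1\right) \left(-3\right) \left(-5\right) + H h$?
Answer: $24$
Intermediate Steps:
$H = 1$ ($H = 1 + 0 \left(-2\right) = 1 + 0 = 1$)
$\left(-1\right) \left(-3\right) \left(-5\right) + H h = \left(-1\right) \left(-3\right) \left(-5\right) + 1 \cdot 39 = 3 \left(-5\right) + 39 = -15 + 39 = 24$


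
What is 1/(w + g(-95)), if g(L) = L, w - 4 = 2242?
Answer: 1/2151 ≈ 0.00046490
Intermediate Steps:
w = 2246 (w = 4 + 2242 = 2246)
1/(w + g(-95)) = 1/(2246 - 95) = 1/2151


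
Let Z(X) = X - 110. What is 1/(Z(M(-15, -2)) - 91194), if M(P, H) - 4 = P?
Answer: -1/91315 ≈ -1.0951e-5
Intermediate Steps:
M(P, H) = 4 + P
Z(X) = -110 + X
1/(Z(M(-15, -2)) - 91194) = 1/((-110 + (4 - 15)) - 91194) = 1/((-110 - 11) - 91194) = 1/(-121 - 91194) = 1/(-91315) = -1/91315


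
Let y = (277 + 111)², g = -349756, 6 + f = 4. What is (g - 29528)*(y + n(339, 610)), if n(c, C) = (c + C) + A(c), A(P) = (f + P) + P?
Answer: -57715266996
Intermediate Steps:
f = -2 (f = -6 + 4 = -2)
A(P) = -2 + 2*P (A(P) = (-2 + P) + P = -2 + 2*P)
n(c, C) = -2 + C + 3*c (n(c, C) = (c + C) + (-2 + 2*c) = (C + c) + (-2 + 2*c) = -2 + C + 3*c)
y = 150544 (y = 388² = 150544)
(g - 29528)*(y + n(339, 610)) = (-349756 - 29528)*(150544 + (-2 + 610 + 3*339)) = -379284*(150544 + (-2 + 610 + 1017)) = -379284*(150544 + 1625) = -379284*152169 = -57715266996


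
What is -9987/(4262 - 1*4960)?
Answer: 9987/698 ≈ 14.308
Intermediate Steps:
-9987/(4262 - 1*4960) = -9987/(4262 - 4960) = -9987/(-698) = -9987*(-1/698) = 9987/698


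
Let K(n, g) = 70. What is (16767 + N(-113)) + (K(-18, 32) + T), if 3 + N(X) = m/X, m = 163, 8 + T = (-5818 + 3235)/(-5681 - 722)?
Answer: 12173515404/723539 ≈ 16825.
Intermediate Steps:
T = -48641/6403 (T = -8 + (-5818 + 3235)/(-5681 - 722) = -8 - 2583/(-6403) = -8 - 2583*(-1/6403) = -8 + 2583/6403 = -48641/6403 ≈ -7.5966)
N(X) = -3 + 163/X
(16767 + N(-113)) + (K(-18, 32) + T) = (16767 + (-3 + 163/(-113))) + (70 - 48641/6403) = (16767 + (-3 + 163*(-1/113))) + 399569/6403 = (16767 + (-3 - 163/113)) + 399569/6403 = (16767 - 502/113) + 399569/6403 = 1894169/113 + 399569/6403 = 12173515404/723539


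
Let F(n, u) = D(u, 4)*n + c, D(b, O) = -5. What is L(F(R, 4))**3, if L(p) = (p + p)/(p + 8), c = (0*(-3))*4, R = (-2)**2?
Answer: 1000/27 ≈ 37.037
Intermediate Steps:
R = 4
c = 0 (c = 0*4 = 0)
F(n, u) = -5*n (F(n, u) = -5*n + 0 = -5*n)
L(p) = 2*p/(8 + p) (L(p) = (2*p)/(8 + p) = 2*p/(8 + p))
L(F(R, 4))**3 = (2*(-5*4)/(8 - 5*4))**3 = (2*(-20)/(8 - 20))**3 = (2*(-20)/(-12))**3 = (2*(-20)*(-1/12))**3 = (10/3)**3 = 1000/27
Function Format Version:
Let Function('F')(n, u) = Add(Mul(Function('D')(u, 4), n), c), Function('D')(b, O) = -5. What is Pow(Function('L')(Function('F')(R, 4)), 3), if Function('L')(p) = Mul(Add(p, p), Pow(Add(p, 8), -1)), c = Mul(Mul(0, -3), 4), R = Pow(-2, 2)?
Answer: Rational(1000, 27) ≈ 37.037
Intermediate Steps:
R = 4
c = 0 (c = Mul(0, 4) = 0)
Function('F')(n, u) = Mul(-5, n) (Function('F')(n, u) = Add(Mul(-5, n), 0) = Mul(-5, n))
Function('L')(p) = Mul(2, p, Pow(Add(8, p), -1)) (Function('L')(p) = Mul(Mul(2, p), Pow(Add(8, p), -1)) = Mul(2, p, Pow(Add(8, p), -1)))
Pow(Function('L')(Function('F')(R, 4)), 3) = Pow(Mul(2, Mul(-5, 4), Pow(Add(8, Mul(-5, 4)), -1)), 3) = Pow(Mul(2, -20, Pow(Add(8, -20), -1)), 3) = Pow(Mul(2, -20, Pow(-12, -1)), 3) = Pow(Mul(2, -20, Rational(-1, 12)), 3) = Pow(Rational(10, 3), 3) = Rational(1000, 27)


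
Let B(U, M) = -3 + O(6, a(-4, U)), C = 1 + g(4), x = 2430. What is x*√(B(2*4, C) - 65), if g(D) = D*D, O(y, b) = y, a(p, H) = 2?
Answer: 2430*I*√62 ≈ 19134.0*I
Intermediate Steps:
g(D) = D²
C = 17 (C = 1 + 4² = 1 + 16 = 17)
B(U, M) = 3 (B(U, M) = -3 + 6 = 3)
x*√(B(2*4, C) - 65) = 2430*√(3 - 65) = 2430*√(-62) = 2430*(I*√62) = 2430*I*√62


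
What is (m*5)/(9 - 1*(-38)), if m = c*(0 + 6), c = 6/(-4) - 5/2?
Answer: -120/47 ≈ -2.5532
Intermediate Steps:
c = -4 (c = 6*(-1/4) - 5*1/2 = -3/2 - 5/2 = -4)
m = -24 (m = -4*(0 + 6) = -4*6 = -24)
(m*5)/(9 - 1*(-38)) = (-24*5)/(9 - 1*(-38)) = -120/(9 + 38) = -120/47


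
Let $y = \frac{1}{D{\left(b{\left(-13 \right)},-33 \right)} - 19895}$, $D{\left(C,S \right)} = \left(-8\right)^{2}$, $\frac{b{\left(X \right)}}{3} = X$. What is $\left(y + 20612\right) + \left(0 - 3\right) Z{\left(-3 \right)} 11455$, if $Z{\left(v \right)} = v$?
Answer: $\frac{2453233516}{19831} \approx 1.2371 \cdot 10^{5}$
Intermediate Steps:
$b{\left(X \right)} = 3 X$
$D{\left(C,S \right)} = 64$
$y = - \frac{1}{19831}$ ($y = \frac{1}{64 - 19895} = \frac{1}{-19831} = - \frac{1}{19831} \approx -5.0426 \cdot 10^{-5}$)
$\left(y + 20612\right) + \left(0 - 3\right) Z{\left(-3 \right)} 11455 = \left(- \frac{1}{19831} + 20612\right) + \left(0 - 3\right) \left(-3\right) 11455 = \frac{408756571}{19831} + \left(-3\right) \left(-3\right) 11455 = \frac{408756571}{19831} + 9 \cdot 11455 = \frac{408756571}{19831} + 103095 = \frac{2453233516}{19831}$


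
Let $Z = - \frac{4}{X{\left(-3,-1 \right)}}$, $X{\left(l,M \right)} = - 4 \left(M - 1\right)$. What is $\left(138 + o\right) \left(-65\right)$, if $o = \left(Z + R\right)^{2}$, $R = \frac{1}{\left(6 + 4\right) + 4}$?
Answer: $- \frac{440115}{49} \approx -8981.9$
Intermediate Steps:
$X{\left(l,M \right)} = 4 - 4 M$ ($X{\left(l,M \right)} = - 4 \left(-1 + M\right) = 4 - 4 M$)
$R = \frac{1}{14}$ ($R = \frac{1}{10 + 4} = \frac{1}{14} \approx 0.071429$)
$Z = - \frac{1}{2}$ ($Z = - \frac{4}{4 - -4} = - \frac{4}{4 + 4} = - \frac{4}{8} = \left(-4\right) \frac{1}{8} = - \frac{1}{2} \approx -0.5$)
$o = \frac{9}{49}$ ($o = \left(- \frac{1}{2} + \frac{1}{14}\right)^{2} = \left(- \frac{3}{7}\right)^{2} = \frac{9}{49} \approx 0.18367$)
$\left(138 + o\right) \left(-65\right) = \left(138 + \frac{9}{49}\right) \left(-65\right) = \frac{6771}{49} \left(-65\right) = - \frac{440115}{49}$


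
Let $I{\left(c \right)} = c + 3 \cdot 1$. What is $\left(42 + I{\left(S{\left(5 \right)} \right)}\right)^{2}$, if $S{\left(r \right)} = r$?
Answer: $2500$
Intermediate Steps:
$I{\left(c \right)} = 3 + c$ ($I{\left(c \right)} = c + 3 = 3 + c$)
$\left(42 + I{\left(S{\left(5 \right)} \right)}\right)^{2} = \left(42 + \left(3 + 5\right)\right)^{2} = \left(42 + 8\right)^{2} = 50^{2} = 2500$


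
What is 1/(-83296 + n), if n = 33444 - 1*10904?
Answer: -1/60756 ≈ -1.6459e-5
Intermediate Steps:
n = 22540 (n = 33444 - 10904 = 22540)
1/(-83296 + n) = 1/(-83296 + 22540) = 1/(-60756) = -1/60756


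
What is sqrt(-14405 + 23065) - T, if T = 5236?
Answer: -5236 + 2*sqrt(2165) ≈ -5142.9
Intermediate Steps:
sqrt(-14405 + 23065) - T = sqrt(-14405 + 23065) - 1*5236 = sqrt(8660) - 5236 = 2*sqrt(2165) - 5236 = -5236 + 2*sqrt(2165)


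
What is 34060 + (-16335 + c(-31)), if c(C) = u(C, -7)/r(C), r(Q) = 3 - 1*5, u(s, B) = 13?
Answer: 35437/2 ≈ 17719.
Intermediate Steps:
r(Q) = -2 (r(Q) = 3 - 5 = -2)
c(C) = -13/2 (c(C) = 13/(-2) = 13*(-½) = -13/2)
34060 + (-16335 + c(-31)) = 34060 + (-16335 - 13/2) = 34060 - 32683/2 = 35437/2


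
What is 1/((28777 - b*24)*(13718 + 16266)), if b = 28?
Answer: 1/842700320 ≈ 1.1867e-9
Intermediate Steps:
1/((28777 - b*24)*(13718 + 16266)) = 1/((28777 - 1*28*24)*(13718 + 16266)) = 1/((28777 - 28*24)*29984) = 1/((28777 - 672)*29984) = 1/(28105*29984) = 1/842700320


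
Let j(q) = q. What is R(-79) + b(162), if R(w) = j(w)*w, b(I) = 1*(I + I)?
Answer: 6565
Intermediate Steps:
b(I) = 2*I (b(I) = 1*(2*I) = 2*I)
R(w) = w² (R(w) = w*w = w²)
R(-79) + b(162) = (-79)² + 2*162 = 6241 + 324 = 6565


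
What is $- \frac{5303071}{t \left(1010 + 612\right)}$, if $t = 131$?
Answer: $- \frac{5303071}{212482} \approx -24.958$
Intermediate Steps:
$- \frac{5303071}{t \left(1010 + 612\right)} = - \frac{5303071}{131 \left(1010 + 612\right)} = - \frac{5303071}{131 \cdot 1622} = - \frac{5303071}{212482}$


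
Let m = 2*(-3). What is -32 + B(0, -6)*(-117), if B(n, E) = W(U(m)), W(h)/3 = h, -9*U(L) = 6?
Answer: 202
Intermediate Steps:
m = -6
U(L) = -⅔ (U(L) = -⅑*6 = -⅔)
W(h) = 3*h
B(n, E) = -2 (B(n, E) = 3*(-⅔) = -2)
-32 + B(0, -6)*(-117) = -32 - 2*(-117) = -32 + 234 = 202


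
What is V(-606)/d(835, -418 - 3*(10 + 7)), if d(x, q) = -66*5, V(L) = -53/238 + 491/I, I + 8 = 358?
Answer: -3511/981750 ≈ -0.0035763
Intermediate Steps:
I = 350 (I = -8 + 358 = 350)
V(L) = 3511/2975 (V(L) = -53/238 + 491/350 = 3511/2975)
d(x, q) = -330
V(-606)/d(835, -418 - 3*(10 + 7)) = (3511/2975)/(-330) = (3511/2975)*(-1/330) = -3511/981750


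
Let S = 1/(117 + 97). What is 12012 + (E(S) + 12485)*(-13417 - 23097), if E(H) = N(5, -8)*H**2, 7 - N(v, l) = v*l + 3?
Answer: -5219201969476/11449 ≈ -4.5587e+8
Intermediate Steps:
N(v, l) = 4 - l*v (N(v, l) = 7 - (v*l + 3) = 7 - (l*v + 3) = 7 - (3 + l*v) = 7 + (-3 - l*v) = 4 - l*v)
S = 1/214 ≈ 0.0046729
E(H) = 44*H**2 (E(H) = (4 - 1*(-8)*5)*H**2 = (4 + 40)*H**2 = 44*H**2)
12012 + (E(S) + 12485)*(-13417 - 23097) = 12012 + (44*(1/214)**2 + 12485)*(-13417 - 23097) = 12012 + (44*(1/45796) + 12485)*(-36514) = 12012 + (11/11449 + 12485)*(-36514) = 12012 + (142940776/11449)*(-36514) = 12012 - 5219339494864/11449 = -5219201969476/11449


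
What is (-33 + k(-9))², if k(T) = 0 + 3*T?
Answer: 3600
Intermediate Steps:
k(T) = 3*T
(-33 + k(-9))² = (-33 + 3*(-9))² = (-33 - 27)² = (-60)² = 3600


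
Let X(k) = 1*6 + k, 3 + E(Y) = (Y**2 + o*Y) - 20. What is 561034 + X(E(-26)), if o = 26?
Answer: 561017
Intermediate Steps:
E(Y) = -23 + Y**2 + 26*Y (E(Y) = -3 + ((Y**2 + 26*Y) - 20) = -3 + (-20 + Y**2 + 26*Y) = -23 + Y**2 + 26*Y)
X(k) = 6 + k
561034 + X(E(-26)) = 561034 + (6 + (-23 + (-26)**2 + 26*(-26))) = 561034 + (6 + (-23 + 676 - 676)) = 561034 + (6 - 23) = 561034 - 17 = 561017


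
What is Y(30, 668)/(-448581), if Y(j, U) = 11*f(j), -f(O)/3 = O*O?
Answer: 9900/149527 ≈ 0.066209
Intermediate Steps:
f(O) = -3*O² (f(O) = -3*O*O = -3*O²)
Y(j, U) = -33*j² (Y(j, U) = 11*(-3*j²) = -33*j²)
Y(30, 668)/(-448581) = -33*30²/(-448581) = -33*900*(-1/448581) = -29700*(-1/448581) = 9900/149527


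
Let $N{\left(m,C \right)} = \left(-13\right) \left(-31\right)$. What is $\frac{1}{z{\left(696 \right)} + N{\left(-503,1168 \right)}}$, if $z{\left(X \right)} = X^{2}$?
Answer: $\frac{1}{484819} \approx 2.0626 \cdot 10^{-6}$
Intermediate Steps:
$N{\left(m,C \right)} = 403$
$\frac{1}{z{\left(696 \right)} + N{\left(-503,1168 \right)}} = \frac{1}{696^{2} + 403} = \frac{1}{484416 + 403} = \frac{1}{484819}$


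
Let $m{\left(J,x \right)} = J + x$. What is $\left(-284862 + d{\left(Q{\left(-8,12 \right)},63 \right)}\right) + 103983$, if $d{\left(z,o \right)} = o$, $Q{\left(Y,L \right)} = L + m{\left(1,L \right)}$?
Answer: $-180816$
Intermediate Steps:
$Q{\left(Y,L \right)} = 1 + 2 L$ ($Q{\left(Y,L \right)} = L + \left(1 + L\right) = 1 + 2 L$)
$\left(-284862 + d{\left(Q{\left(-8,12 \right)},63 \right)}\right) + 103983 = \left(-284862 + 63\right) + 103983 = -284799 + 103983 = -180816$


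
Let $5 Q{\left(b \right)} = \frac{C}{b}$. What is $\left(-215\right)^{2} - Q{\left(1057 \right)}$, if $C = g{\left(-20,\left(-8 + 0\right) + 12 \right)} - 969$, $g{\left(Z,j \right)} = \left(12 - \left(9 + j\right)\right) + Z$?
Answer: $\frac{48860023}{1057} \approx 46225.0$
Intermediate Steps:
$g{\left(Z,j \right)} = 3 + Z - j$ ($g{\left(Z,j \right)} = \left(3 - j\right) + Z = 3 + Z - j$)
$C = -990$ ($C = \left(3 - 20 - \left(\left(-8 + 0\right) + 12\right)\right) - 969 = \left(3 - 20 - \left(-8 + 12\right)\right) - 969 = \left(3 - 20 - 4\right) - 969 = -21 - 969 = -990$)
$Q{\left(b \right)} = - \frac{198}{b}$ ($Q{\left(b \right)} = \frac{\left(-990\right) \frac{1}{b}}{5} = - \frac{198}{b}$)
$\left(-215\right)^{2} - Q{\left(1057 \right)} = \left(-215\right)^{2} - - \frac{198}{1057} = 46225 - \left(-198\right) \frac{1}{1057} = 46225 - - \frac{198}{1057} = 46225 + \frac{198}{1057} = \frac{48860023}{1057}$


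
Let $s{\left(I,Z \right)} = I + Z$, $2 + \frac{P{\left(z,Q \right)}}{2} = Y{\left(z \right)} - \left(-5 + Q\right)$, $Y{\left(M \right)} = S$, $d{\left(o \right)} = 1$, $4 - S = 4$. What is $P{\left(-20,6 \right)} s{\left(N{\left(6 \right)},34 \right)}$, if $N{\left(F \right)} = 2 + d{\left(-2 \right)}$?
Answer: $-222$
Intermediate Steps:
$S = 0$ ($S = 4 - 4 = 0$)
$Y{\left(M \right)} = 0$
$N{\left(F \right)} = 3$ ($N{\left(F \right)} = 2 + 1 = 3$)
$P{\left(z,Q \right)} = 6 - 2 Q$ ($P{\left(z,Q \right)} = -4 + 2 \left(0 - \left(-5 + Q\right)\right) = -4 + 2 \left(5 - Q\right) = -4 - \left(-10 + 2 Q\right) = 6 - 2 Q$)
$P{\left(-20,6 \right)} s{\left(N{\left(6 \right)},34 \right)} = \left(6 - 12\right) \left(3 + 34\right) = \left(6 - 12\right) 37 = \left(-6\right) 37 = -222$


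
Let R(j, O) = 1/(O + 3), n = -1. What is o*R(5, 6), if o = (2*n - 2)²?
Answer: 16/9 ≈ 1.7778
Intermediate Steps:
o = 16 (o = (2*(-1) - 2)² = (-2 - 2)² = (-4)² = 16)
R(j, O) = 1/(3 + O)
o*R(5, 6) = 16/(3 + 6) = 16/9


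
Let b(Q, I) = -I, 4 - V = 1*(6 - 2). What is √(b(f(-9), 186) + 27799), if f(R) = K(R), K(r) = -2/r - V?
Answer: √27613 ≈ 166.17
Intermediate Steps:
V = 0 (V = 4 - (6 - 2) = 4 - 4 = 0)
K(r) = -2/r (K(r) = -2/r - 1*0 = -2/r + 0 = -2/r)
f(R) = -2/R
√(b(f(-9), 186) + 27799) = √(-1*186 + 27799) = √(-186 + 27799) = √27613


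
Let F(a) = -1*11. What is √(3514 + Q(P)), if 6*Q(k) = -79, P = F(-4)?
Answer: √126030/6 ≈ 59.168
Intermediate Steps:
F(a) = -11
P = -11
Q(k) = -79/6 (Q(k) = (⅙)*(-79) = -79/6)
√(3514 + Q(P)) = √(3514 - 79/6) = √(21005/6) = √126030/6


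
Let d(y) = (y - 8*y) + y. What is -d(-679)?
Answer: -4074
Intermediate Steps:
d(y) = -6*y (d(y) = -7*y + y = -6*y)
-d(-679) = -(-6)*(-679) = -1*4074 = -4074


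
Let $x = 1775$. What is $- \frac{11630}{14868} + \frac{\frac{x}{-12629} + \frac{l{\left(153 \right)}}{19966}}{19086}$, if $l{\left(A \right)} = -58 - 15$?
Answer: $- \frac{4664204816705723}{5962745260698156} \approx -0.78222$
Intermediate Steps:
$l{\left(A \right)} = -73$ ($l{\left(A \right)} = -58 - 15 = -73$)
$- \frac{11630}{14868} + \frac{\frac{x}{-12629} + \frac{l{\left(153 \right)}}{19966}}{19086} = - \frac{11630}{14868} + \frac{\frac{1775}{-12629} - \frac{73}{19966}}{19086} = \left(-11630\right) \frac{1}{14868} + \left(1775 \left(- \frac{1}{12629}\right) - \frac{73}{19966}\right) \frac{1}{19086} = - \frac{5815}{7434} + \left(- \frac{1775}{12629} - \frac{73}{19966}\right) \frac{1}{19086} = - \frac{5815}{7434} - \frac{36361567}{4812546618804} = - \frac{4664204816705723}{5962745260698156}$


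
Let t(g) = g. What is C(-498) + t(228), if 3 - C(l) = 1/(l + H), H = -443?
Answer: 217372/941 ≈ 231.00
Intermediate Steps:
C(l) = 3 - 1/(-443 + l) (C(l) = 3 - 1/(l - 443) = 3 - 1/(-443 + l))
C(-498) + t(228) = (-1330 + 3*(-498))/(-443 - 498) + 228 = (-1330 - 1494)/(-941) + 228 = -1/941*(-2824) + 228 = 2824/941 + 228 = 217372/941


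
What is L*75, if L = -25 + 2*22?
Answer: 1425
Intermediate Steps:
L = 19 (L = -25 + 44 = 19)
L*75 = 19*75 = 1425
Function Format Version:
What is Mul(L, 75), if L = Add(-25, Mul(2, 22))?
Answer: 1425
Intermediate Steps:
L = 19 (L = Add(-25, 44) = 19)
Mul(L, 75) = Mul(19, 75) = 1425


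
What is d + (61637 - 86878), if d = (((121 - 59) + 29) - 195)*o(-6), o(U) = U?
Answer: -24617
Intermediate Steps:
d = 624 (d = (((121 - 59) + 29) - 195)*(-6) = ((62 + 29) - 195)*(-6) = (91 - 195)*(-6) = -104*(-6) = 624)
d + (61637 - 86878) = 624 + (61637 - 86878) = 624 - 25241 = -24617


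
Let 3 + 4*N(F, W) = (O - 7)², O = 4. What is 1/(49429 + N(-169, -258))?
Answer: 2/98861 ≈ 2.0230e-5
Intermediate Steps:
N(F, W) = 3/2 (N(F, W) = -¾ + (4 - 7)²/4 = -¾ + (¼)*(-3)² = -¾ + (¼)*9 = -¾ + 9/4 = 3/2)
1/(49429 + N(-169, -258)) = 1/(49429 + 3/2) = 1/(98861/2) = 2/98861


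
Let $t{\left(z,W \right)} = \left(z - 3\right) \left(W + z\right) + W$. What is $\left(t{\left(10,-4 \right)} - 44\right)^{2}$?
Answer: $36$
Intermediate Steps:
$t{\left(z,W \right)} = W + \left(-3 + z\right) \left(W + z\right)$ ($t{\left(z,W \right)} = \left(-3 + z\right) \left(W + z\right) + W = W + \left(-3 + z\right) \left(W + z\right)$)
$\left(t{\left(10,-4 \right)} - 44\right)^{2} = \left(\left(10^{2} - 30 - -8 - 40\right) - 44\right)^{2} = \left(\left(100 - 30 + 8 - 40\right) - 44\right)^{2} = \left(38 - 44\right)^{2} = \left(-6\right)^{2} = 36$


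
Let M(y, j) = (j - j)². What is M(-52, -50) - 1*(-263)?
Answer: 263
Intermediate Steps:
M(y, j) = 0 (M(y, j) = 0² = 0)
M(-52, -50) - 1*(-263) = 0 - 1*(-263) = 0 + 263 = 263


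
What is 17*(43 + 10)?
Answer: 901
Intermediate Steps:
17*(43 + 10) = 17*53 = 901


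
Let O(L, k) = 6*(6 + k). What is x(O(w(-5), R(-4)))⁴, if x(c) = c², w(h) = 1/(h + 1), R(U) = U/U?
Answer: 9682651996416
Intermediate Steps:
R(U) = 1
w(h) = 1/(1 + h)
O(L, k) = 36 + 6*k
x(O(w(-5), R(-4)))⁴ = ((36 + 6*1)²)⁴ = ((36 + 6)²)⁴ = (42²)⁴ = 1764⁴ = 9682651996416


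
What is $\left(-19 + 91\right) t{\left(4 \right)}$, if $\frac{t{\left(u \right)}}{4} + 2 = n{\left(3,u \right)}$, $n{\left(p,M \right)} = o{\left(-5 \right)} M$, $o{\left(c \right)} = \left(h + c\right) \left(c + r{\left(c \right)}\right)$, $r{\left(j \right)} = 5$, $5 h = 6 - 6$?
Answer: $-576$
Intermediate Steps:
$h = 0$ ($h = \frac{6 - 6}{5} = \frac{1}{5} \cdot 0 = 0$)
$o{\left(c \right)} = c \left(5 + c\right)$ ($o{\left(c \right)} = \left(0 + c\right) \left(c + 5\right) = c \left(5 + c\right)$)
$n{\left(p,M \right)} = 0$ ($n{\left(p,M \right)} = - 5 \left(5 - 5\right) M = \left(-5\right) 0 M = 0 M = 0$)
$t{\left(u \right)} = -8$ ($t{\left(u \right)} = -8 + 4 \cdot 0 = -8 + 0 = -8$)
$\left(-19 + 91\right) t{\left(4 \right)} = \left(-19 + 91\right) \left(-8\right) = 72 \left(-8\right) = -576$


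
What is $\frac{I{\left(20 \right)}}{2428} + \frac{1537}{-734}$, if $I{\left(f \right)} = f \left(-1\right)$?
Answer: $- \frac{936629}{445538} \approx -2.1022$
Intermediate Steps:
$I{\left(f \right)} = - f$
$\frac{I{\left(20 \right)}}{2428} + \frac{1537}{-734} = \frac{\left(-1\right) 20}{2428} + \frac{1537}{-734} = \left(-20\right) \frac{1}{2428} + 1537 \left(- \frac{1}{734}\right) = - \frac{5}{607} - \frac{1537}{734} = - \frac{936629}{445538}$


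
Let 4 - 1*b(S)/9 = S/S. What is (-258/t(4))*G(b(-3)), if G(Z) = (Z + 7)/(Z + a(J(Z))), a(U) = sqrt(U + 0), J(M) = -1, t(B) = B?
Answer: -59211/730 + 2193*I/730 ≈ -81.111 + 3.0041*I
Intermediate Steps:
b(S) = 27 (b(S) = 36 - 9*S/S = 36 - 9*1 = 36 - 9 = 27)
a(U) = sqrt(U)
G(Z) = (7 + Z)/(I + Z) (G(Z) = (Z + 7)/(Z + sqrt(-1)) = (7 + Z)/(Z + I) = (7 + Z)/(I + Z))
(-258/t(4))*G(b(-3)) = (-258/4)*((7 + 27)/(I + 27)) = (-258*1/4)*(34/(27 + I)) = -129*(27 - I)/730*34/2 = -2193*(27 - I)/730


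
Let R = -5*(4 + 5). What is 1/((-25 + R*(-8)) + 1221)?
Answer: 1/1556 ≈ 0.00064267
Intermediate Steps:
R = -45 (R = -5*9 = -45)
1/((-25 + R*(-8)) + 1221) = 1/((-25 - 45*(-8)) + 1221) = 1/((-25 + 360) + 1221) = 1/(335 + 1221) = 1/1556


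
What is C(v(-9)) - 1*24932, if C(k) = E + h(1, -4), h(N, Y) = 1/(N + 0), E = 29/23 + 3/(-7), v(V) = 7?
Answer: -4013757/161 ≈ -24930.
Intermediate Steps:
E = 134/161 (E = 29*(1/23) + 3*(-1/7) = 29/23 - 3/7 = 134/161 ≈ 0.83230)
h(N, Y) = 1/N
C(k) = 295/161 (C(k) = 134/161 + 1/1 = 134/161 + 1 = 295/161)
C(v(-9)) - 1*24932 = 295/161 - 1*24932 = 295/161 - 24932 = -4013757/161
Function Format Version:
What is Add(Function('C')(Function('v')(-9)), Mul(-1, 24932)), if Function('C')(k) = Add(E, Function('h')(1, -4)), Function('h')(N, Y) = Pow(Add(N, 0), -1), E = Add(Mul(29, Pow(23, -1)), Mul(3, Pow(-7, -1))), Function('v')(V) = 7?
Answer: Rational(-4013757, 161) ≈ -24930.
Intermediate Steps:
E = Rational(134, 161) (E = Add(Mul(29, Rational(1, 23)), Mul(3, Rational(-1, 7))) = Add(Rational(29, 23), Rational(-3, 7)) = Rational(134, 161) ≈ 0.83230)
Function('h')(N, Y) = Pow(N, -1)
Function('C')(k) = Rational(295, 161) (Function('C')(k) = Add(Rational(134, 161), Pow(1, -1)) = Add(Rational(134, 161), 1) = Rational(295, 161))
Add(Function('C')(Function('v')(-9)), Mul(-1, 24932)) = Add(Rational(295, 161), Mul(-1, 24932)) = Add(Rational(295, 161), -24932) = Rational(-4013757, 161)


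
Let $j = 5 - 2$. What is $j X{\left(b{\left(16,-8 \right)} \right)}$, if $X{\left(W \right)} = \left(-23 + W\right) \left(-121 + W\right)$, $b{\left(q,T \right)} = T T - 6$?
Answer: $-6615$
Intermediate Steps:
$b{\left(q,T \right)} = -6 + T^{2}$ ($b{\left(q,T \right)} = T^{2} - 6 = -6 + T^{2}$)
$X{\left(W \right)} = \left(-121 + W\right) \left(-23 + W\right)$
$j = 3$ ($j = 5 - 2 = 3$)
$j X{\left(b{\left(16,-8 \right)} \right)} = 3 \left(2783 + \left(-6 + \left(-8\right)^{2}\right)^{2} - 144 \left(-6 + \left(-8\right)^{2}\right)\right) = 3 \left(2783 + \left(-6 + 64\right)^{2} - 144 \left(-6 + 64\right)\right) = 3 \left(2783 + 58^{2} - 8352\right) = 3 \left(2783 + 3364 - 8352\right) = 3 \left(-2205\right) = -6615$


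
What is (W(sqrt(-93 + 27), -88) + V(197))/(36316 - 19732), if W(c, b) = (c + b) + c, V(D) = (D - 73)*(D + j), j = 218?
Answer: 4281/1382 + I*sqrt(66)/8292 ≈ 3.0977 + 0.00097974*I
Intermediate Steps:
V(D) = (-73 + D)*(218 + D) (V(D) = (D - 73)*(D + 218) = (-73 + D)*(218 + D))
W(c, b) = b + 2*c (W(c, b) = (b + c) + c = b + 2*c)
(W(sqrt(-93 + 27), -88) + V(197))/(36316 - 19732) = ((-88 + 2*sqrt(-93 + 27)) + (-15914 + 197**2 + 145*197))/(36316 - 19732) = ((-88 + 2*sqrt(-66)) + (-15914 + 38809 + 28565))/16584 = ((-88 + 2*(I*sqrt(66))) + 51460)*(1/16584) = ((-88 + 2*I*sqrt(66)) + 51460)*(1/16584) = (51372 + 2*I*sqrt(66))*(1/16584) = 4281/1382 + I*sqrt(66)/8292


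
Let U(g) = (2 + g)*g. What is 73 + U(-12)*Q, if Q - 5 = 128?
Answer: 16033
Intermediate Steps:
U(g) = g*(2 + g)
Q = 133 (Q = 5 + 128 = 133)
73 + U(-12)*Q = 73 - 12*(2 - 12)*133 = 73 - 12*(-10)*133 = 73 + 120*133 = 73 + 15960 = 16033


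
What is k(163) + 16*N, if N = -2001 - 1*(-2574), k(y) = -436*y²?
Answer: -11574916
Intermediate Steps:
N = 573 (N = -2001 + 2574 = 573)
k(163) + 16*N = -436*163² + 16*573 = -436*26569 + 9168 = -11584084 + 9168 = -11574916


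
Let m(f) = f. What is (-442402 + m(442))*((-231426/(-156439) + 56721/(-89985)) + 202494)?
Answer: -11998385135795244552/134068223 ≈ -8.9495e+10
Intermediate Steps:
(-442402 + m(442))*((-231426/(-156439) + 56721/(-89985)) + 202494) = (-442402 + 442)*((-231426/(-156439) + 56721/(-89985)) + 202494) = -441960*((-231426*(-1/156439) + 56721*(-1/89985)) + 202494) = -441960*((231426/156439 - 2701/4285) + 202494) = -441960*(569118671/670341115 + 202494) = -441960*135740622859481/670341115 = -11998385135795244552/134068223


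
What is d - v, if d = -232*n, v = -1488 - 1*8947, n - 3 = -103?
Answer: 33635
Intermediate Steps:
n = -100 (n = 3 - 103 = -100)
v = -10435 (v = -1488 - 8947 = -10435)
d = 23200 (d = -232*(-100) = 23200)
d - v = 23200 - 1*(-10435) = 23200 + 10435 = 33635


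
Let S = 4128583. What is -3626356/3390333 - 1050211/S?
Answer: -18532276743811/13997271188139 ≈ -1.3240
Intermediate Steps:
-3626356/3390333 - 1050211/S = -3626356/3390333 - 1050211/4128583 = -18532276743811/13997271188139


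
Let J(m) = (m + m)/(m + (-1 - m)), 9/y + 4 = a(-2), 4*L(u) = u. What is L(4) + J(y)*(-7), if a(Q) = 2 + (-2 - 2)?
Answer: -20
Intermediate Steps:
L(u) = u/4
a(Q) = -2 (a(Q) = 2 - 4 = -2)
y = -3/2 (y = 9/(-4 - 2) = 9/(-6) = 9*(-1/6) = -3/2 ≈ -1.5000)
J(m) = -2*m (J(m) = (2*m)/(-1) = (2*m)*(-1) = -2*m)
L(4) + J(y)*(-7) = (1/4)*4 - 2*(-3/2)*(-7) = 1 + 3*(-7) = 1 - 21 = -20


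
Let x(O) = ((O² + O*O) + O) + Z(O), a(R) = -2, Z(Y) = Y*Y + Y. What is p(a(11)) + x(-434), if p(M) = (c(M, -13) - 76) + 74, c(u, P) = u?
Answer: 564196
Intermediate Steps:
Z(Y) = Y + Y² (Z(Y) = Y² + Y = Y + Y²)
x(O) = O + 2*O² + O*(1 + O) (x(O) = ((O² + O*O) + O) + O*(1 + O) = ((O² + O²) + O) + O*(1 + O) = (2*O² + O) + O*(1 + O) = (O + 2*O²) + O*(1 + O) = O + 2*O² + O*(1 + O))
p(M) = -2 + M (p(M) = (M - 76) + 74 = (-76 + M) + 74 = -2 + M)
p(a(11)) + x(-434) = (-2 - 2) - 434*(2 + 3*(-434)) = -4 - 434*(2 - 1302) = -4 - 434*(-1300) = -4 + 564200 = 564196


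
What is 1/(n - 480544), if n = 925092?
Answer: 1/444548 ≈ 2.2495e-6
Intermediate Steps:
1/(n - 480544) = 1/(925092 - 480544) = 1/444548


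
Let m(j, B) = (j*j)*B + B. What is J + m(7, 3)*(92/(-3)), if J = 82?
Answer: -4518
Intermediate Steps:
m(j, B) = B + B*j**2 (m(j, B) = j**2*B + B = B*j**2 + B = B + B*j**2)
J + m(7, 3)*(92/(-3)) = 82 + (3*(1 + 7**2))*(92/(-3)) = 82 + (3*(1 + 49))*(92*(-1/3)) = 82 + (3*50)*(-92/3) = 82 + 150*(-92/3) = 82 - 4600 = -4518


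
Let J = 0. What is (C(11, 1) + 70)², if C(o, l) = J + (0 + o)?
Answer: 6561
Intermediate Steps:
C(o, l) = o (C(o, l) = 0 + (0 + o) = 0 + o = o)
(C(11, 1) + 70)² = (11 + 70)² = 81² = 6561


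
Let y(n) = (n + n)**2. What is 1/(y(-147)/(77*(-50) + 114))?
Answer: -934/21609 ≈ -0.043223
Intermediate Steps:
y(n) = 4*n**2 (y(n) = (2*n)**2 = 4*n**2)
1/(y(-147)/(77*(-50) + 114)) = 1/((4*(-147)**2)/(77*(-50) + 114)) = 1/((4*21609)/(-3850 + 114)) = 1/(86436/(-3736)) = 1/(86436*(-1/3736)) = 1/(-21609/934) = -934/21609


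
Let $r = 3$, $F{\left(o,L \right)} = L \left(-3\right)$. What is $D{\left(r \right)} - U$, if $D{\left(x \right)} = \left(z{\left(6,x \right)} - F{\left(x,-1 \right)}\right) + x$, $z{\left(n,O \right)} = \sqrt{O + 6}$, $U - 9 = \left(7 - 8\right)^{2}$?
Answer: $-7$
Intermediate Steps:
$F{\left(o,L \right)} = - 3 L$
$U = 10$ ($U = 9 + \left(7 - 8\right)^{2} = 9 + \left(-1\right)^{2} = 9 + 1 = 10$)
$z{\left(n,O \right)} = \sqrt{6 + O}$
$D{\left(x \right)} = -3 + x + \sqrt{6 + x}$ ($D{\left(x \right)} = \left(\sqrt{6 + x} - \left(-3\right) \left(-1\right)\right) + x = \left(\sqrt{6 + x} - 3\right) + x = \left(-3 + \sqrt{6 + x}\right) + x = -3 + x + \sqrt{6 + x}$)
$D{\left(r \right)} - U = \left(-3 + 3 + \sqrt{6 + 3}\right) - 10 = \left(-3 + 3 + \sqrt{9}\right) - 10 = \left(-3 + 3 + 3\right) - 10 = 3 - 10 = -7$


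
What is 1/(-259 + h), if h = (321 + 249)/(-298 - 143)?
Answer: -147/38263 ≈ -0.0038418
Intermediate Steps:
h = -190/147 (h = 570/(-441) = 570*(-1/441) = -190/147 ≈ -1.2925)
1/(-259 + h) = 1/(-259 - 190/147) = 1/(-38263/147) = -147/38263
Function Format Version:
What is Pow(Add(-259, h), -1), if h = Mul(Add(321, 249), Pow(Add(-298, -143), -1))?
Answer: Rational(-147, 38263) ≈ -0.0038418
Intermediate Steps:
h = Rational(-190, 147) (h = Mul(570, Pow(-441, -1)) = Mul(570, Rational(-1, 441)) = Rational(-190, 147) ≈ -1.2925)
Pow(Add(-259, h), -1) = Pow(Add(-259, Rational(-190, 147)), -1) = Pow(Rational(-38263, 147), -1) = Rational(-147, 38263)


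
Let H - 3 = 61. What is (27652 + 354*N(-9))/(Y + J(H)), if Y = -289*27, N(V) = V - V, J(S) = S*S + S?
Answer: -27652/3643 ≈ -7.5904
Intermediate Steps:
H = 64 (H = 3 + 61 = 64)
J(S) = S + S**2 (J(S) = S**2 + S = S + S**2)
N(V) = 0
Y = -7803
(27652 + 354*N(-9))/(Y + J(H)) = (27652 + 354*0)/(-7803 + 64*(1 + 64)) = (27652 + 0)/(-7803 + 64*65) = 27652/(-7803 + 4160) = 27652/(-3643) = 27652*(-1/3643) = -27652/3643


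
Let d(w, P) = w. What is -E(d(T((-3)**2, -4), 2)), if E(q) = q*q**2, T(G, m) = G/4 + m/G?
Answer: -274625/46656 ≈ -5.8862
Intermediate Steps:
T(G, m) = G/4 + m/G (T(G, m) = G*(1/4) + m/G = G/4 + m/G)
E(q) = q**3
-E(d(T((-3)**2, -4), 2)) = -((1/4)*(-3)**2 - 4/((-3)**2))**3 = -((1/4)*9 - 4/9)**3 = -(9/4 - 4*1/9)**3 = -(9/4 - 4/9)**3 = -(65/36)**3 = -1*274625/46656 = -274625/46656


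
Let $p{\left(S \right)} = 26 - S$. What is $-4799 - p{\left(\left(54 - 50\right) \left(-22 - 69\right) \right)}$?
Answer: $-5189$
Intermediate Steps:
$-4799 - p{\left(\left(54 - 50\right) \left(-22 - 69\right) \right)} = -4799 - \left(26 - \left(54 - 50\right) \left(-22 - 69\right)\right) = -4799 - \left(26 - 4 \left(-91\right)\right) = -4799 - \left(26 - -364\right) = -4799 - \left(26 + 364\right) = -4799 - 390 = -5189$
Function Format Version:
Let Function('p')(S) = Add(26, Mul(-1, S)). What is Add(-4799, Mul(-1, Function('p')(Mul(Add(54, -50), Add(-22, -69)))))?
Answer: -5189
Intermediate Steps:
Add(-4799, Mul(-1, Function('p')(Mul(Add(54, -50), Add(-22, -69))))) = Add(-4799, Mul(-1, Add(26, Mul(-1, Mul(Add(54, -50), Add(-22, -69)))))) = Add(-4799, Mul(-1, Add(26, Mul(-1, Mul(4, -91))))) = Add(-4799, Mul(-1, Add(26, Mul(-1, -364)))) = Add(-4799, Mul(-1, Add(26, 364))) = Add(-4799, Mul(-1, 390)) = Add(-4799, -390) = -5189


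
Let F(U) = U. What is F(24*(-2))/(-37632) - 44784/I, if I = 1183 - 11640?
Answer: 35121113/8198288 ≈ 4.2840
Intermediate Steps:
I = -10457
F(24*(-2))/(-37632) - 44784/I = (24*(-2))/(-37632) - 44784/(-10457) = -48*(-1/37632) - 44784*(-1/10457) = 1/784 + 44784/10457 = 35121113/8198288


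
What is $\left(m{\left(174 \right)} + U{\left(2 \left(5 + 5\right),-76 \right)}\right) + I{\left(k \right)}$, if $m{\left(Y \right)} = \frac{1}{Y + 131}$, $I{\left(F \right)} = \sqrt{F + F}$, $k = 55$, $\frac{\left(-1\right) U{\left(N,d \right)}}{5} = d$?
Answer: $\frac{115901}{305} + \sqrt{110} \approx 390.49$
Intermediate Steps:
$U{\left(N,d \right)} = - 5 d$
$I{\left(F \right)} = \sqrt{2} \sqrt{F}$ ($I{\left(F \right)} = \sqrt{2 F} = \sqrt{2} \sqrt{F}$)
$m{\left(Y \right)} = \frac{1}{131 + Y}$
$\left(m{\left(174 \right)} + U{\left(2 \left(5 + 5\right),-76 \right)}\right) + I{\left(k \right)} = \left(\frac{1}{131 + 174} - -380\right) + \sqrt{2} \sqrt{55} = \left(\frac{1}{305} + 380\right) + \sqrt{110} = \frac{115901}{305} + \sqrt{110}$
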